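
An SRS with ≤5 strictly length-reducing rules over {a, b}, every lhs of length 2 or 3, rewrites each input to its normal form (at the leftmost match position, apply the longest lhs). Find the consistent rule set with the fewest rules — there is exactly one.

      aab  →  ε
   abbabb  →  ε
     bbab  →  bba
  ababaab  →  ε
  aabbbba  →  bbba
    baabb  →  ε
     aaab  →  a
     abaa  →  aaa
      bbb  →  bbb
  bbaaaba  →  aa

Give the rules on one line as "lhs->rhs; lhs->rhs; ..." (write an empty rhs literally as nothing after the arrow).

aab->; ab->a; abb->; baa->a

  | aab => ε
  | abbabb => abb => ε
  | bbab => bba
  | ababaab => aabaab => aab => ε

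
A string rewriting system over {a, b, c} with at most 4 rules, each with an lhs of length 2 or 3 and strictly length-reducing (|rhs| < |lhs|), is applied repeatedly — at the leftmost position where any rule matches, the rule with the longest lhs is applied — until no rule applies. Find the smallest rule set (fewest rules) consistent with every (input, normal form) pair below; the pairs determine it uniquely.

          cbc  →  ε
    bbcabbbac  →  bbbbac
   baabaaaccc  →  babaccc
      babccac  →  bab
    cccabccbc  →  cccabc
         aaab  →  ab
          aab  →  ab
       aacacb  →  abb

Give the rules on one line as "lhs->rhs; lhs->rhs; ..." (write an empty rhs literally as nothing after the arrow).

aa->a; bca->; cac->ab; cbc->

  | cbc => ε
  | bbcabbbac => bbbbac
  | baabaaaccc => babaaaccc => babaaccc => babaccc
  | babccac => babcab => bab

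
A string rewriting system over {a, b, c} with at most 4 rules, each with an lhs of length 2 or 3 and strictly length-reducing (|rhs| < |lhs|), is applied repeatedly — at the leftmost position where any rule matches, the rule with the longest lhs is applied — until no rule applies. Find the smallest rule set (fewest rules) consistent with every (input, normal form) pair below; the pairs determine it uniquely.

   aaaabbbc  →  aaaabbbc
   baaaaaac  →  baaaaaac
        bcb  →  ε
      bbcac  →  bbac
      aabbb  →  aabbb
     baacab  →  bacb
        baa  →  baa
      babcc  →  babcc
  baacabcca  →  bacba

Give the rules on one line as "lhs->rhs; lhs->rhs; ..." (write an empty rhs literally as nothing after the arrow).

aca->c; bcb->; ca->a

  | aaaabbbc
  | baaaaaac
  | bcb => ε
  | bbcac => bbac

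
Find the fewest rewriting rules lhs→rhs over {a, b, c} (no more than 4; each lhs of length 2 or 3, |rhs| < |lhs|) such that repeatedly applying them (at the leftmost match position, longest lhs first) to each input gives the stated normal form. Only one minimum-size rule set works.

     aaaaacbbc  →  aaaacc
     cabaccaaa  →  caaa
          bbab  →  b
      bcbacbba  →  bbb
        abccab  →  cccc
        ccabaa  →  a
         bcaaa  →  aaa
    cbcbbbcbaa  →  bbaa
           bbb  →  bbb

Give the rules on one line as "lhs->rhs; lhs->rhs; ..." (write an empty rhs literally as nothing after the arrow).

  | aaaaacbbc => aaaaabc => aaaacc
  | cabaccaaa => cbbccaaa => bccaaa => caaa
  | bbab => bbc => b
  | bcbacbba => bacbba => baba => bbb

ab->c; aba->bb; bc->; cb->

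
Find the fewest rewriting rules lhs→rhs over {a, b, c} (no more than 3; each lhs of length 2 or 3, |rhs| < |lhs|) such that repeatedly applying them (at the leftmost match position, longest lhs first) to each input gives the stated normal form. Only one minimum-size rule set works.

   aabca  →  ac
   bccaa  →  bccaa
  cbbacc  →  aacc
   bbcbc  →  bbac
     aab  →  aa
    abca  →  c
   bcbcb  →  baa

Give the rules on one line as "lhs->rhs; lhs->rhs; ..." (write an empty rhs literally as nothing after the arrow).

  | aabca => aaca => ac
  | bccaa
  | cbbacc => abacc => aacc
  | bbcbc => bbac

ab->a; aca->c; cb->a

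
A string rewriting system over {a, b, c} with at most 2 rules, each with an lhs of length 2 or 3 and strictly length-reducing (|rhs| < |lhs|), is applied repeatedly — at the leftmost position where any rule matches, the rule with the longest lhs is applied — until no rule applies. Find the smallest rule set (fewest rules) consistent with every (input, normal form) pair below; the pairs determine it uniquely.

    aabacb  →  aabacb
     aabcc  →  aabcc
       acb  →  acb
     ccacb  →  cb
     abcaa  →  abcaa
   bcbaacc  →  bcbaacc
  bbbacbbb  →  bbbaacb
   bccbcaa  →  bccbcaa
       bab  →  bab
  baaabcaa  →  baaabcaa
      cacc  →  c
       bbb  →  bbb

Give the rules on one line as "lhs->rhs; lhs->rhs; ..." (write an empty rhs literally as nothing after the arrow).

  | aabacb
  | aabcc
  | acb
  | ccacb => cb

cac->; cbb->ac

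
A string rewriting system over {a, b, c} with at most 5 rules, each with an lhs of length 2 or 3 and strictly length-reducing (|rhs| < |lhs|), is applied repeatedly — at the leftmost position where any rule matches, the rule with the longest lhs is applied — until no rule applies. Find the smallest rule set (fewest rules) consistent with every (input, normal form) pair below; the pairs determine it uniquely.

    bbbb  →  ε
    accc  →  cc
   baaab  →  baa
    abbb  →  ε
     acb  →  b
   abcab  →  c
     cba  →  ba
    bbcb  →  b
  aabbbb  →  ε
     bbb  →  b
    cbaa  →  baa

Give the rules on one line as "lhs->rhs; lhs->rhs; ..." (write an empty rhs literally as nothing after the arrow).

  | bbbb => bb => ε
  | accc => cc
  | baaab => baa
  | abbb => bb => ε

ab->; ac->; bb->; cb->b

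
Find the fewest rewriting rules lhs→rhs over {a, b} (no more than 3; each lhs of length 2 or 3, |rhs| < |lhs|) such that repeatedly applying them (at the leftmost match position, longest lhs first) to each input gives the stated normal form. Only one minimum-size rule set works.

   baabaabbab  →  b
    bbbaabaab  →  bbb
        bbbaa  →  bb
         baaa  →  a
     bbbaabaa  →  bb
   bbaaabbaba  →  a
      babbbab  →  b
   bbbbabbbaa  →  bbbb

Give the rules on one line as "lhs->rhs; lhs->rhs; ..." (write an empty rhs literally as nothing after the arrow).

  | baabaabbab => baabbab => bbab => b
  | bbbaabaab => bbbaab => bbb
  | bbbaa => bb
  | baaa => a

baa->; bab->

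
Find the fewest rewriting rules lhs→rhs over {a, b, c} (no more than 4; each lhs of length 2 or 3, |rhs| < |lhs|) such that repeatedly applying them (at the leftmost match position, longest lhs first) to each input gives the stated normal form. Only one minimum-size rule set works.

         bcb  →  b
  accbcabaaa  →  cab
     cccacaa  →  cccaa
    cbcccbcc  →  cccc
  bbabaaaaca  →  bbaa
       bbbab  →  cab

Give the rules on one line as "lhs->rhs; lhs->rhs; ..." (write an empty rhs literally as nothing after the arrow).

aba->ab; ac->; bbb->c; bc->

  | bcb => b
  | accbcabaaa => cbcabaaa => cabaaa => cabaa => caba => cab
  | cccacaa => cccaa
  | cbcccbcc => cccbcc => cccc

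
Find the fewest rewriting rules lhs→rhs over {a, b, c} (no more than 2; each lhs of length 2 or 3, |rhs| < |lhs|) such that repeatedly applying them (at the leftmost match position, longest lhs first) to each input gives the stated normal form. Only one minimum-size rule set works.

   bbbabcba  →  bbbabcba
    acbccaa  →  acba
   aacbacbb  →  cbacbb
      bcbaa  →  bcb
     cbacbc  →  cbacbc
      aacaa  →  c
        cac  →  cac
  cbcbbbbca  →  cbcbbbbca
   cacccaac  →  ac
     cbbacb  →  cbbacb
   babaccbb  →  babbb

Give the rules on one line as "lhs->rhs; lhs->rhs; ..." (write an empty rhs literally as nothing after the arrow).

aa->; cc->a

  | bbbabcba
  | acbccaa => acbaaa => acba
  | aacbacbb => cbacbb
  | bcbaa => bcb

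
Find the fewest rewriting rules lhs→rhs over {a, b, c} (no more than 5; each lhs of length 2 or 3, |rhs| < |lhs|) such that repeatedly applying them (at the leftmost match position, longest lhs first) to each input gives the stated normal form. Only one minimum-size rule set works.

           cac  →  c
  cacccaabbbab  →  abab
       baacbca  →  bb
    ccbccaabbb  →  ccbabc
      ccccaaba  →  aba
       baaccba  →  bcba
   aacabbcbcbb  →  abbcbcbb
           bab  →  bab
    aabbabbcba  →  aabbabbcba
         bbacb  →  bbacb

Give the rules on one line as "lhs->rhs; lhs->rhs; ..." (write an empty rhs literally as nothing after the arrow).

  | cac => c
  | cacccaabbbab => cccaabbbab => ccabbbab => cabbbab => abbbab => abcab => abab
  | baacbca => bbca => bb
  | ccbccaabbb => ccbcabbb => ccbabbb => ccbabc

aac->; bbb->bc; ca->; cab->ab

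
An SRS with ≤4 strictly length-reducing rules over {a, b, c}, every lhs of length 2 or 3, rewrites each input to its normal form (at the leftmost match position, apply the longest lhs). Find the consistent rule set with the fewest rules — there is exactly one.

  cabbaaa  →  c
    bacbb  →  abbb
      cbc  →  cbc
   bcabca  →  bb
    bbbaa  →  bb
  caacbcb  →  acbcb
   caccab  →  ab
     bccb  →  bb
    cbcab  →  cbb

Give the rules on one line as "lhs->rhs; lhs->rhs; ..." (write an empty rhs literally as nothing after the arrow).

  | cabbaaa => bbaaa => bcaa => ba => c
  | bacbb => abbb
  | cbc
  | bcabca => bbca => bb

ba->c; bac->ab; ca->; cc->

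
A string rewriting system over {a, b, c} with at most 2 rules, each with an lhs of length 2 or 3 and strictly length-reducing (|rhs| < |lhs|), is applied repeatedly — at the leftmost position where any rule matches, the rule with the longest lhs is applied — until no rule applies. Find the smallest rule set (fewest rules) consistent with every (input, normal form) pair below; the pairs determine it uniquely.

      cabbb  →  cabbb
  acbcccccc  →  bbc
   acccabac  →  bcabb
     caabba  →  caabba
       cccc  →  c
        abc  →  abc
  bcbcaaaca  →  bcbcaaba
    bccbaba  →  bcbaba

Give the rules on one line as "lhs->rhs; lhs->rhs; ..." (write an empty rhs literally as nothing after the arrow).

ac->b; cc->c

  | cabbb
  | acbcccccc => bbcccccc => bbccccc => bbcccc => bbccc => bbcc => bbc
  | acccabac => bccabac => bcabac => bcabb
  | caabba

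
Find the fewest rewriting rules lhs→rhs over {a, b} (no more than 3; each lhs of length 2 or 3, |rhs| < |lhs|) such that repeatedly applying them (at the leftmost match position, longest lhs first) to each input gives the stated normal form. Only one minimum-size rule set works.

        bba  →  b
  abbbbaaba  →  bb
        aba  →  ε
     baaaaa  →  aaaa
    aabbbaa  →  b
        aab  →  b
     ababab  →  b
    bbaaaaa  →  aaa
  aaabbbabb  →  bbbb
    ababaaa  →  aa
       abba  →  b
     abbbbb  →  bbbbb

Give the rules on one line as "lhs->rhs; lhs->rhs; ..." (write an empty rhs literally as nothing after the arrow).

  | bba => b
  | abbbbaaba => bbbbaaba => bbbaba => bbba => bb
  | aba => ba => ε
  | baaaaa => aaaa

ab->b; ba->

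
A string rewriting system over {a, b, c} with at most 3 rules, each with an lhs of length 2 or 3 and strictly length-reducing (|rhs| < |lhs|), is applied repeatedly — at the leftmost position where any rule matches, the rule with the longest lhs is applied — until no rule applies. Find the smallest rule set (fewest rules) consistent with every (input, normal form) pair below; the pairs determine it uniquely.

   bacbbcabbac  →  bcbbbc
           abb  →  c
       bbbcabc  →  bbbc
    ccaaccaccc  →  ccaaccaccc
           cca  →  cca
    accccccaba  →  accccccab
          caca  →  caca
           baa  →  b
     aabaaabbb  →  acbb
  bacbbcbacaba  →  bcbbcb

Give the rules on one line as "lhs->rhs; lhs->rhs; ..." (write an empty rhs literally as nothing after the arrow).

abb->c; ba->b; bca->

  | bacbbcabbac => bcbbcabbac => bcbbbac => bcbbbc
  | abb => c
  | bbbcabc => bbbc
  | ccaaccaccc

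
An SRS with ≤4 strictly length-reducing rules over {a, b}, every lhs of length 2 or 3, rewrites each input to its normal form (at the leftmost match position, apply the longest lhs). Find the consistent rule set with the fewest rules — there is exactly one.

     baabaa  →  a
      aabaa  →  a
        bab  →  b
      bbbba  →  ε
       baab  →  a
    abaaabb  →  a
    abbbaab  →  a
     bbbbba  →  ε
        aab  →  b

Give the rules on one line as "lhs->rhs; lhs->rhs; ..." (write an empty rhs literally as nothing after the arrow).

  | baabaa => abaa => aaa => a
  | aabaa => baa => a
  | bab => b
  | bbbba => abba => aba => aa => ε

aa->; ab->a; ba->; bb->a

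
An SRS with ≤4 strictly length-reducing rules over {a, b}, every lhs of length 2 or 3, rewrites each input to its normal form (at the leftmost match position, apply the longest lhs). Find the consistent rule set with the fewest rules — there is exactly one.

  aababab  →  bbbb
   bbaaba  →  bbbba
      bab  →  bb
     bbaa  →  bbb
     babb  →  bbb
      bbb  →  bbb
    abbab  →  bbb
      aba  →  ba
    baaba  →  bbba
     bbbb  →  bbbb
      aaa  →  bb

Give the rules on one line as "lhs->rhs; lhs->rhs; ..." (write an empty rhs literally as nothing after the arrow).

  | aababab => bbabab => bbbab => bbbb
  | bbaaba => bbbba
  | bab => bb
  | bbaa => bbb

aa->b; aaa->bb; ab->b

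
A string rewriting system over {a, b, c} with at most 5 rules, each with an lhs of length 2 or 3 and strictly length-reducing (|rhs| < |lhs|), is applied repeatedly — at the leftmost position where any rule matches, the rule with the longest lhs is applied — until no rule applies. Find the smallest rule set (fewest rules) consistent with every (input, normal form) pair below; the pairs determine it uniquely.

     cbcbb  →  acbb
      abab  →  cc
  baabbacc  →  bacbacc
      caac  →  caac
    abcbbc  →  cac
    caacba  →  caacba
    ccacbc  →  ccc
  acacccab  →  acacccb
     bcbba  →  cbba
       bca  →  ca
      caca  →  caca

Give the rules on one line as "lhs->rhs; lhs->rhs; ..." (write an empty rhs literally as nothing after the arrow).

  | cbcbb => acbb
  | abab => cab => cc
  | baabbacc => bacbacc
  | caac

ab->c; bc->c; cbc->ac; cca->cc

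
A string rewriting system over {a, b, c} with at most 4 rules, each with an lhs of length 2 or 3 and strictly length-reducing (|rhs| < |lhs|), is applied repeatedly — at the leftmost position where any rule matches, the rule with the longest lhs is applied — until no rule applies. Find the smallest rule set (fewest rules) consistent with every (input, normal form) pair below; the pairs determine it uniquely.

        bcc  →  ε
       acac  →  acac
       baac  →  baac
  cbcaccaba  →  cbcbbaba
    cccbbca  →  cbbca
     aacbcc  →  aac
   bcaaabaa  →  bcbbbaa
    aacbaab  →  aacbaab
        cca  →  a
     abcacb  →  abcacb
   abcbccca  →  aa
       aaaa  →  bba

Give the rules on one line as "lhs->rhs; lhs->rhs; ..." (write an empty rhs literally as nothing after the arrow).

aaa->bb; acc->bb; bcc->; cc->

  | bcc => ε
  | acac
  | baac
  | cbcaccaba => cbcbbaba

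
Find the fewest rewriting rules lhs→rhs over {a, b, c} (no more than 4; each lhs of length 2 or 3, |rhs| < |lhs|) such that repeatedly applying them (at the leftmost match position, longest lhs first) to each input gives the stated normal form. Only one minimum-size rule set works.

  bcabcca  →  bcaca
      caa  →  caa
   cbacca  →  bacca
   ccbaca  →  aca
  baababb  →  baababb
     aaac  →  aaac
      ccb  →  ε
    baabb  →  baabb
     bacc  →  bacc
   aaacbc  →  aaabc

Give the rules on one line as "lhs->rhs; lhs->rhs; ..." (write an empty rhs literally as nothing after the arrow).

  | bcabcca => bcaca
  | caa
  | cbacca => bacca
  | ccbaca => aca

bcc->c; cb->b; ccb->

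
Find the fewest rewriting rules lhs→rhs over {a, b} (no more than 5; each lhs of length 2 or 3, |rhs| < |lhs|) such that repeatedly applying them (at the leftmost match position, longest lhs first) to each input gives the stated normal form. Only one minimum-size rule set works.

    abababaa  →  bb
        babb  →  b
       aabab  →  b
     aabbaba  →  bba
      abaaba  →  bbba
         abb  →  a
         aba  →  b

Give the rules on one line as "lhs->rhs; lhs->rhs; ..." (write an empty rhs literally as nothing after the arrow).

  | abababaa => aababaa => bbabaa => baa => bb
  | babb => b
  | aabab => bbab => b
  | aabbaba => bbbaba => bba

aa->b; aaa->bb; ab->a; bab->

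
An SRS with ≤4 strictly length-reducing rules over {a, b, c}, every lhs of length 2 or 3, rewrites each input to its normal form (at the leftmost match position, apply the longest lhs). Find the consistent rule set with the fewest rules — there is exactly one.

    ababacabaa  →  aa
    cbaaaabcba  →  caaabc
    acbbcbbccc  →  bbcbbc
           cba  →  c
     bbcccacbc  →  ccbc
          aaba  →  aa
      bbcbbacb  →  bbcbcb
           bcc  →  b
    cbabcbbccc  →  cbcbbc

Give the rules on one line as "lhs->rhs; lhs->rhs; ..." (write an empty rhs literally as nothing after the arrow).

ac->; ba->; bca->ac; bcc->b

  | ababacabaa => abacabaa => acabaa => abaa => aa
  | cbaaaabcba => caaabcba => caaabc
  | acbbcbbccc => bbcbbccc => bbcbbc
  | cba => c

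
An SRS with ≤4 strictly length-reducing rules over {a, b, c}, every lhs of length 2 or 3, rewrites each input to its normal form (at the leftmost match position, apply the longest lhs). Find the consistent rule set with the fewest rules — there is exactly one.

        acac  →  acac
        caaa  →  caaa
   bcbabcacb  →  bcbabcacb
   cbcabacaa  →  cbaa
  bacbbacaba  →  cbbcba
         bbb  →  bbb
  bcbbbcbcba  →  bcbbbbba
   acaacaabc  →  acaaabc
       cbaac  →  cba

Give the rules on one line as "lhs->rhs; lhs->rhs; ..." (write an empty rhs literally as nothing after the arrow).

  | acac
  | caaa
  | bcbabcacb
  | cbcabacaa => babacaa => bacaa => cbaa

aac->a; aba->a; bac->cb; cbc->b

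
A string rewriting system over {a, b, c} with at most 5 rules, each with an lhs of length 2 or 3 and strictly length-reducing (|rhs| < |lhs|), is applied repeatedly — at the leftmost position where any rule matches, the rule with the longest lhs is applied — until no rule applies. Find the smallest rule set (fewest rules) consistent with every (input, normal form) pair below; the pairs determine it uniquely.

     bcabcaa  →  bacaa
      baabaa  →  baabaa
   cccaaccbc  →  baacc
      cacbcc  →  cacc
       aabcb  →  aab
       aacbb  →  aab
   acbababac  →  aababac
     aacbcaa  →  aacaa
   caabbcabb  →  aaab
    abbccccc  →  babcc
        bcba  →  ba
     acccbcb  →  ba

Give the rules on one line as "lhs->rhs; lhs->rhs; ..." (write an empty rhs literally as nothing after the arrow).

  | bcabcaa => bacaa
  | baabaa
  | cccaaccbc => baaccbc => baacc
  | cacbcc => cacc

abb->ba; cab->a; cb->; ccc->b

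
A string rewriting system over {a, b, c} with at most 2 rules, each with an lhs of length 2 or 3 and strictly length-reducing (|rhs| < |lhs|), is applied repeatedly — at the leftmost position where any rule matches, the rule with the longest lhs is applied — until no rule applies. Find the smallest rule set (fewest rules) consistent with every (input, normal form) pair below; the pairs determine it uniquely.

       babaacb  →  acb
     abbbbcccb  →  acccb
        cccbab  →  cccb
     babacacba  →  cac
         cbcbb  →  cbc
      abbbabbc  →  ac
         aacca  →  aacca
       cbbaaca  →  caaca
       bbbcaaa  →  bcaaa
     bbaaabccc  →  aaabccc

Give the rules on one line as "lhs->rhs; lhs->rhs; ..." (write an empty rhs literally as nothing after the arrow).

  | babaacb => baacb => acb
  | abbbbcccb => abbcccb => acccb
  | cccbab => cccb
  | babacacba => bacacba => cacba => cac

ba->; bb->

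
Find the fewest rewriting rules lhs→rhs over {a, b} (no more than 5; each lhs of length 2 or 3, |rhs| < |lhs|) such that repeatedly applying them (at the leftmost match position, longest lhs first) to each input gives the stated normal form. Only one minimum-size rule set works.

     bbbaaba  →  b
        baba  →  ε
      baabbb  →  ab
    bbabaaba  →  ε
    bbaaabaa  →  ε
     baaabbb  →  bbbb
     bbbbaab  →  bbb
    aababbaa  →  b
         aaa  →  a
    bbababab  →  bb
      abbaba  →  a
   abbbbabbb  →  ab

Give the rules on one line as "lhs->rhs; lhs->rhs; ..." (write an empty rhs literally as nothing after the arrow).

aa->; aab->bb; abb->ab; ba->

  | bbbaaba => bbaba => bba => b
  | baba => ba => ε
  | baabbb => abbb => abb => ab
  | bbabaaba => bbaaba => baba => ba => ε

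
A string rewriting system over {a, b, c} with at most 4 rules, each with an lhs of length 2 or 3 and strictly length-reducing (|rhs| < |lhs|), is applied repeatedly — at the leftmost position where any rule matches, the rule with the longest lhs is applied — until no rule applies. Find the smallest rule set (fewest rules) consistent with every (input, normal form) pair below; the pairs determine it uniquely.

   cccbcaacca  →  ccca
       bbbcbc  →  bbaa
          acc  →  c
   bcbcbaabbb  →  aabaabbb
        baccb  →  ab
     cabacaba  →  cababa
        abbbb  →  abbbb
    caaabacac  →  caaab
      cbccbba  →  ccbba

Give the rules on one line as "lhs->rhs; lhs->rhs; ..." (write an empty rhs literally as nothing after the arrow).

ac->; bc->a; cbc->c

  | cccbcaacca => cccaacca => cccaca => ccca
  | bbbcbc => bbabc => bbaa
  | acc => c
  | bcbcbaabbb => abcbaabbb => aabaabbb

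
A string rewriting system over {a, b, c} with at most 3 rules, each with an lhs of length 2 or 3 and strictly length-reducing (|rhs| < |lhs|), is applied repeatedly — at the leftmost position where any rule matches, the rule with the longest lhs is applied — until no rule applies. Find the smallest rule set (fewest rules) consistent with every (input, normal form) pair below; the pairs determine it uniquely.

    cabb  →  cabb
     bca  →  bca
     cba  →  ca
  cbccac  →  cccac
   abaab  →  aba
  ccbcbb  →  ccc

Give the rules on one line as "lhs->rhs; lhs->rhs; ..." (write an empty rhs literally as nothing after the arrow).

  | cabb
  | bca
  | cba => ca
  | cbccac => cccac

aab->a; cb->c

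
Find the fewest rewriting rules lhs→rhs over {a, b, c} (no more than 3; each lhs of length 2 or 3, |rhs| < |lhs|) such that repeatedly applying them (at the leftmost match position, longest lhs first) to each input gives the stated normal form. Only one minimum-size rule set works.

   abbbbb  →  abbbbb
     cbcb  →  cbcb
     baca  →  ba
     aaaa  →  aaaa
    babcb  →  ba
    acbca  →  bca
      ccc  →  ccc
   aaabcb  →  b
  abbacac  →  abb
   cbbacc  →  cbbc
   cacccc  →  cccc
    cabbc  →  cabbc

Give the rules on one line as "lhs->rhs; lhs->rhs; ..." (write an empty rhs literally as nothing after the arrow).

abc->cc; ac->; ccb->a

  | abbbbb
  | cbcb
  | baca => ba
  | aaaa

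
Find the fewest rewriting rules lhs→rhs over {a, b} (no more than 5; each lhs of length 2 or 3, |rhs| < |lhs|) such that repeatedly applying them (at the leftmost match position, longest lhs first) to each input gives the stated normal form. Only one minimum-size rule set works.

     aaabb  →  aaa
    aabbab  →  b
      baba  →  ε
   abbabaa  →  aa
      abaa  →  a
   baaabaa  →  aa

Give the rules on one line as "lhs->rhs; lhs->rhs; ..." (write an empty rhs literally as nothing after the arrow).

ab->b; aba->; abb->a; ba->

  | aaabb => aaa
  | aabbab => aaab => aab => ab => b
  | baba => ba => ε
  | abbabaa => aabaa => aa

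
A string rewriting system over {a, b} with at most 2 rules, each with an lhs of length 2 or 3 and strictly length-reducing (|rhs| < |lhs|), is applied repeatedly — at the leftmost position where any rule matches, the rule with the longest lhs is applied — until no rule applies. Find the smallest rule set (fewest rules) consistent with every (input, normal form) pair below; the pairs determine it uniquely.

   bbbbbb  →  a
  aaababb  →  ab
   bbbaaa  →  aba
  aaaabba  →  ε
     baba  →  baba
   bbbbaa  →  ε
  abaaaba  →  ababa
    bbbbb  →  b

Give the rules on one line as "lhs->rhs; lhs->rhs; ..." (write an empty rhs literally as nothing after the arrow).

aa->; bb->a

  | bbbbbb => abbbb => aabb => bb => a
  | aaababb => ababb => abaa => ab
  | bbbaaa => abaaa => aba
  | aaaabba => aabba => bba => aa => ε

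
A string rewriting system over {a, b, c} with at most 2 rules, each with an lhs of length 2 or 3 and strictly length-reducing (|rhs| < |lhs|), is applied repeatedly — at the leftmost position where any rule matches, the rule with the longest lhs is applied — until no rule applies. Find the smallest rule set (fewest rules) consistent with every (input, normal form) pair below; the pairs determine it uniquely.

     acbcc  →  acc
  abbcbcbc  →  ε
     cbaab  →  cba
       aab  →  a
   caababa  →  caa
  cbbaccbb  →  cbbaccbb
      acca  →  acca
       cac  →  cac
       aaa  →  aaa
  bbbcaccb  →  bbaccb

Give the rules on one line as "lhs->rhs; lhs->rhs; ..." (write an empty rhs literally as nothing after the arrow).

  | acbcc => acc
  | abbcbcbc => bcbcbc => bcbc => bc => ε
  | cbaab => cba
  | aab => a

ab->; bc->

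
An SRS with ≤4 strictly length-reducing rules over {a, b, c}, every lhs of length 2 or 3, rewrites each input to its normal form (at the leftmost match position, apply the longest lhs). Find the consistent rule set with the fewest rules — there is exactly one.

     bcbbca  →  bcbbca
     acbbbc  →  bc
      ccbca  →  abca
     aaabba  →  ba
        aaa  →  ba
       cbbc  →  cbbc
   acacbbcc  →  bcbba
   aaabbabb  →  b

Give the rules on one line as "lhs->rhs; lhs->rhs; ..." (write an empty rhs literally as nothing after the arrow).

  | bcbbca
  | acbbbc => abbbc => bc
  | ccbca => abca
  | aaabba => babba => ba

aa->b; abb->; ac->a; cc->a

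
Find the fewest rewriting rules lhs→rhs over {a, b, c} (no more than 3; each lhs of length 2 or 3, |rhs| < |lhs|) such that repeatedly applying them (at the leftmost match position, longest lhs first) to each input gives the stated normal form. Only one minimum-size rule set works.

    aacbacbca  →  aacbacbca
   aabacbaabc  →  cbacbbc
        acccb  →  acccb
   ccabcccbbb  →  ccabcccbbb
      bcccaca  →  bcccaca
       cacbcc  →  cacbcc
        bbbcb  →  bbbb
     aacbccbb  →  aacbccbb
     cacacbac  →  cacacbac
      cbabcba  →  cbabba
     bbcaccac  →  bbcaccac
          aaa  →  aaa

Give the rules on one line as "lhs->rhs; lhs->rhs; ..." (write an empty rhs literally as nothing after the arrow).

aab->cb; bcb->bb

  | aacbacbca
  | aabacbaabc => cbacbaabc => cbacbcbc => cbacbbc
  | acccb
  | ccabcccbbb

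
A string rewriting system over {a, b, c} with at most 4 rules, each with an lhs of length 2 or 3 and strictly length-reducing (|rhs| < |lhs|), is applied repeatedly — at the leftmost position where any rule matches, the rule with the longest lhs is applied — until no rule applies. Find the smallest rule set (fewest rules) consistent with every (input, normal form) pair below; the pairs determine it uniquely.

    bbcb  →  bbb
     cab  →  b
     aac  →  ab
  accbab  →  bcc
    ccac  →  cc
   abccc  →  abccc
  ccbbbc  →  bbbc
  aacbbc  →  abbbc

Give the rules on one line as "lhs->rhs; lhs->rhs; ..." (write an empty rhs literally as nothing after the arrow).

ac->b; bab->cc; ca->; cb->b

  | bbcb => bbb
  | cab => b
  | aac => ab
  | accbab => bcbab => bbab => bcc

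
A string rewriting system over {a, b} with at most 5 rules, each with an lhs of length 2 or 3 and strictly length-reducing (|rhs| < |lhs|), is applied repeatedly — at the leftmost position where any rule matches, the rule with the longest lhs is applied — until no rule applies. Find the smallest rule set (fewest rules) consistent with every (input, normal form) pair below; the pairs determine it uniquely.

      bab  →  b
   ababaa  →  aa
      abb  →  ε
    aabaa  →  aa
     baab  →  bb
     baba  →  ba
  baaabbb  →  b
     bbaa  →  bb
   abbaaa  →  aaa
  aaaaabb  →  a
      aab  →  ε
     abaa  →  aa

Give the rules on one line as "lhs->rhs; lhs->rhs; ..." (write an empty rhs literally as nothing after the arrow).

aab->; ab->; abb->ab; baa->b

  | bab => b
  | ababaa => abaa => aa
  | abb => ab => ε
  | aabaa => aa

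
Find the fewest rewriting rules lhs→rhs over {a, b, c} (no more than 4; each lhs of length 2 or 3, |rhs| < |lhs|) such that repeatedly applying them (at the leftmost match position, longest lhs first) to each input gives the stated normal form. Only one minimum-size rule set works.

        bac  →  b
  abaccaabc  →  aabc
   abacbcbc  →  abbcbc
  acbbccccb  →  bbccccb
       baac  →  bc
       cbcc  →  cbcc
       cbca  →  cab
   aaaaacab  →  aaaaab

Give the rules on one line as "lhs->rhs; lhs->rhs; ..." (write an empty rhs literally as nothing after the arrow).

ac->; baa->b; bab->b; bca->ab

  | bac => b
  | abaccaabc => abcaabc => aababc => aabc
  | abacbcbc => abbcbc
  | acbbccccb => bbccccb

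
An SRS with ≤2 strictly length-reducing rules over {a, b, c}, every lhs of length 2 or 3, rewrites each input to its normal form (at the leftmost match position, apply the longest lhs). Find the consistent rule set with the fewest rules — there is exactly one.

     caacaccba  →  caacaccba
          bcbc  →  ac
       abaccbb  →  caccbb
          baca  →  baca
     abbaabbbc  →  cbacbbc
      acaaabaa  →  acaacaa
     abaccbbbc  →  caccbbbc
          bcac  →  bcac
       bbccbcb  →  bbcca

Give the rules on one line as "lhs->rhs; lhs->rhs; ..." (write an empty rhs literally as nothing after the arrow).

  | caacaccba
  | bcbc => ac
  | abaccbb => caccbb
  | baca

ab->c; bcb->a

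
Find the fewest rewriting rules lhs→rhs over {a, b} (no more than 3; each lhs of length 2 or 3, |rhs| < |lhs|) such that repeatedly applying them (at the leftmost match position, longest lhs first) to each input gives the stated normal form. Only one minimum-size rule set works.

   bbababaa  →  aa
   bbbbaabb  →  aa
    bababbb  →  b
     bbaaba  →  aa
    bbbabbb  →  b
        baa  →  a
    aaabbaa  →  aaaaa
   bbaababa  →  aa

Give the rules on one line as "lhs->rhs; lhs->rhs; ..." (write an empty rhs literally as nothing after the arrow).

  | bbababaa => ababaa => abaa => aa
  | bbbbaabb => bbaabb => aabb => aa
  | bababbb => babbb => bbb => b
  | bbaaba => aaba => aa

ba->; bb->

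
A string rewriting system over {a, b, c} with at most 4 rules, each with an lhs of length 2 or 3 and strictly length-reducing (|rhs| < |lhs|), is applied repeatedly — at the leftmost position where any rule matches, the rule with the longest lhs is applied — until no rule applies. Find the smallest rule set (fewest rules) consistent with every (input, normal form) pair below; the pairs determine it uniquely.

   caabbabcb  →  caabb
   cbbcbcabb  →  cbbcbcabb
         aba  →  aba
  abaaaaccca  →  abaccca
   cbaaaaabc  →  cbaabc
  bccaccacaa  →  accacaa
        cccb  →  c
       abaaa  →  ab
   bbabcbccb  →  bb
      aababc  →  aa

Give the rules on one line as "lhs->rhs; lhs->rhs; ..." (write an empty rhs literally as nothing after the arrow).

aaa->; bab->bc; bcc->; ccb->

  | caabbabcb => caabbccb => caabb
  | cbbcbcabb
  | aba
  | abaaaaccca => abaccca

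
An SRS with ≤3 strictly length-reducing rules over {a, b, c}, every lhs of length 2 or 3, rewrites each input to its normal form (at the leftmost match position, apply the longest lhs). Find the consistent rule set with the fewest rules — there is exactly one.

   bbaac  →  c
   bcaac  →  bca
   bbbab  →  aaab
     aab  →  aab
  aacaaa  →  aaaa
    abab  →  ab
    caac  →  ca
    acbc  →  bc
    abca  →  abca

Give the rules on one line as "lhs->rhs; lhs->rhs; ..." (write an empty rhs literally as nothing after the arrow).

ac->; ba->; bbb->aa

  | bbaac => bac => c
  | bcaac => bca
  | bbbab => aaab
  | aab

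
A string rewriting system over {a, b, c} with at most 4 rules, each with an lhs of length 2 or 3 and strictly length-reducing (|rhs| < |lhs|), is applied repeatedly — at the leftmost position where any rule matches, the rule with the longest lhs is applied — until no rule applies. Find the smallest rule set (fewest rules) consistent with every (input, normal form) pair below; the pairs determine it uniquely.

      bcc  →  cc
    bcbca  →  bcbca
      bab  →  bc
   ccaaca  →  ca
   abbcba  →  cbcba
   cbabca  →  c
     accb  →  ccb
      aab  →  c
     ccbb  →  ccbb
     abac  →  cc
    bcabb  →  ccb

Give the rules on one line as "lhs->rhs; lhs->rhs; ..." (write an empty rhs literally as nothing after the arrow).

ab->c; ac->c; bcc->cc; cca->

  | bcc => cc
  | bcbca
  | bab => bc
  | ccaaca => aca => ca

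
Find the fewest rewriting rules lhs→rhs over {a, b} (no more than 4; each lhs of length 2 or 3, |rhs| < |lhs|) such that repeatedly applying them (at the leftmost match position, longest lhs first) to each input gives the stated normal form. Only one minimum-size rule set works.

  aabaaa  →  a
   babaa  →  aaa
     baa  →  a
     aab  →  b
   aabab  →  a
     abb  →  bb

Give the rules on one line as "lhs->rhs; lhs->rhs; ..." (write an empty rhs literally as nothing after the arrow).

  | aabaaa => abaaa => baaa => baa => ba => a
  | babaa => aaa
  | baa => ba => a
  | aab => ab => b

ab->b; ba->a; baa->ba; bab->a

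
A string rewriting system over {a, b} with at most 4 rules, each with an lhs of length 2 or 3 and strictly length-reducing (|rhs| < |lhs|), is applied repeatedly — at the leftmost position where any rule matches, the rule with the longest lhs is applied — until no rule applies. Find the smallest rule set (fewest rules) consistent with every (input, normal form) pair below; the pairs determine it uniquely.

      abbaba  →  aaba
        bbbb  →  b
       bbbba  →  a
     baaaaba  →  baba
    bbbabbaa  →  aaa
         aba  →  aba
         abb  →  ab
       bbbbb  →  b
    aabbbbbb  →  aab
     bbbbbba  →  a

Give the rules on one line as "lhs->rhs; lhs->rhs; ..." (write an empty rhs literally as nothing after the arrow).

baa->ba; bb->b; bba->a

  | abbaba => aaba
  | bbbb => bbb => bb => b
  | bbbba => bbba => bba => a
  | baaaaba => baaaba => baaba => baba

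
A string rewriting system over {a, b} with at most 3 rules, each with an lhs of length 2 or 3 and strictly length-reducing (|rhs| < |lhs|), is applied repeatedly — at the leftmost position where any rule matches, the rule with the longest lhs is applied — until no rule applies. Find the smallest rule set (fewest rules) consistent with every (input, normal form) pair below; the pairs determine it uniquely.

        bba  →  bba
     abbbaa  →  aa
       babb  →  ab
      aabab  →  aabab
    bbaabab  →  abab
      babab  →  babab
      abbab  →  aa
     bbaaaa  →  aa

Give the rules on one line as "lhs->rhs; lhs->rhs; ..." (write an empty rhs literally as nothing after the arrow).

aaa->ab; abb->aa; baa->ab

  | bba
  | abbbaa => aabaa => aaab => abb => aa
  | babb => baa => ab
  | aabab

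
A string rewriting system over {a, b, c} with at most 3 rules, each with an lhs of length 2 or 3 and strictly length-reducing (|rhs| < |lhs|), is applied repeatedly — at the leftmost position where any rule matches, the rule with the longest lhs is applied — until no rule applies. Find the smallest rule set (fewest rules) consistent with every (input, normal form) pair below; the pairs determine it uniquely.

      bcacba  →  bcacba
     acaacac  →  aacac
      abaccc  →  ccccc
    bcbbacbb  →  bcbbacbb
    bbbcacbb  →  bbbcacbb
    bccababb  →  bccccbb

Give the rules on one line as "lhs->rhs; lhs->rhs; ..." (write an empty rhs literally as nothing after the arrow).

aba->cc; caa->a

  | bcacba
  | acaacac => aacac
  | abaccc => ccccc
  | bcbbacbb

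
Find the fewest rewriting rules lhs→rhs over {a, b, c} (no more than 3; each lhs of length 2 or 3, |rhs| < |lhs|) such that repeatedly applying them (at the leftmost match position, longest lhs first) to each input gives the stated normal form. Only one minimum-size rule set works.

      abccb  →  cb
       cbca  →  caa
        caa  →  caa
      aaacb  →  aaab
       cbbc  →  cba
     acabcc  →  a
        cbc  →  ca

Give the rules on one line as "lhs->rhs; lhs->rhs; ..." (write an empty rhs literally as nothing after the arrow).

abc->; ac->a; bc->a

  | abccb => cb
  | cbca => caa
  | caa
  | aaacb => aaab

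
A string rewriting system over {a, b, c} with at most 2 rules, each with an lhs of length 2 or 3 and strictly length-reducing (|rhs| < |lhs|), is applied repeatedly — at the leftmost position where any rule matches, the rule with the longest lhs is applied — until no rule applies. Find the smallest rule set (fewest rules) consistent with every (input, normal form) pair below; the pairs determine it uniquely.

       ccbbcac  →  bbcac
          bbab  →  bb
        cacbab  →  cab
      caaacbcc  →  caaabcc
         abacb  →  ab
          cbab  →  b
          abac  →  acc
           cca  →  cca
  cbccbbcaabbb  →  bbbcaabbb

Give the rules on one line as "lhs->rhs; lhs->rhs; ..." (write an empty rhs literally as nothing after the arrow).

  | ccbbcac => cbbcac => bbcac
  | bbab => bcb => bb
  | cacbab => cabab => cacb => cab
  | caaacbcc => caaabcc

ba->c; cb->b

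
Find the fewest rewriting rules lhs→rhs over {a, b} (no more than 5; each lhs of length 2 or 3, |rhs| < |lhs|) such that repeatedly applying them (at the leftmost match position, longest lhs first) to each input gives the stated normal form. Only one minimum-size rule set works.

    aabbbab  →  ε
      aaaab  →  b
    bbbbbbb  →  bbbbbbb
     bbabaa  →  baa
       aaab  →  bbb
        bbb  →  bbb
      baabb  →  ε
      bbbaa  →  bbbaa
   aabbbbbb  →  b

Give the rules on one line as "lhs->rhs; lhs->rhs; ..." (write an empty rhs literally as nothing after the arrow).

  | aabbbab => aabbab => aabab => abab => bab => ε
  | aaaab => bbab => b
  | bbbbbbb
  | bbabaa => baa

aaa->bb; ab->b; abb->ab; bab->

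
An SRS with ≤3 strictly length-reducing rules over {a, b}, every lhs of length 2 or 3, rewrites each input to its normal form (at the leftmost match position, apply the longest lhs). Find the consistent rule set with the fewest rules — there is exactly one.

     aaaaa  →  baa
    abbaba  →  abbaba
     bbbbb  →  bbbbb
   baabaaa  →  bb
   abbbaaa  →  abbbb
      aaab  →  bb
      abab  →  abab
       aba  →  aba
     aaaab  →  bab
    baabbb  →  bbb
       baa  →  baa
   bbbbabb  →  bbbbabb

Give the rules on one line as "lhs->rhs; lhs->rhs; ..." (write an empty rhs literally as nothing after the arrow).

aaa->b; aab->

  | aaaaa => baa
  | abbaba
  | bbbbb
  | baabaaa => baaa => bb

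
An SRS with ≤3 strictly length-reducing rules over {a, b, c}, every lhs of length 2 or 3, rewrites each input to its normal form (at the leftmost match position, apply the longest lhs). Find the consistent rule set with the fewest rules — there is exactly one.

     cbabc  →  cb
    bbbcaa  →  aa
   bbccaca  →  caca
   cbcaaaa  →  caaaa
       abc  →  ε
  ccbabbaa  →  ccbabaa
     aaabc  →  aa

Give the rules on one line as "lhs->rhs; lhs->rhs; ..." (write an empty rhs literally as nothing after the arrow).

abc->; bb->b; bc->

  | cbabc => cb
  | bbbcaa => bbcaa => bcaa => aa
  | bbccaca => bccaca => caca
  | cbcaaaa => caaaa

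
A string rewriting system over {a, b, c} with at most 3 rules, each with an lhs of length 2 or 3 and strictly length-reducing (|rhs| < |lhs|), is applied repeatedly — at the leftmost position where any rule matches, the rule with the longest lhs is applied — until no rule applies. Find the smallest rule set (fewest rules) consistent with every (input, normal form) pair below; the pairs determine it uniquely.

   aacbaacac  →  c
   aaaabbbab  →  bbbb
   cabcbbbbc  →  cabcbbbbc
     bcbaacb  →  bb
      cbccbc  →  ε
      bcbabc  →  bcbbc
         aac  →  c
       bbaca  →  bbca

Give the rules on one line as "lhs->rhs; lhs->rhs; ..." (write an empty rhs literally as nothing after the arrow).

  | aacbaacac => cbaacac => cbacac => cbcac => aac => c
  | aaaabbbab => aabbbab => bbbab => bbbb
  | cabcbbbbc
  | bcbaacb => bcbacb => bcbcb => bab => bb

aa->; ba->b; cbc->a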